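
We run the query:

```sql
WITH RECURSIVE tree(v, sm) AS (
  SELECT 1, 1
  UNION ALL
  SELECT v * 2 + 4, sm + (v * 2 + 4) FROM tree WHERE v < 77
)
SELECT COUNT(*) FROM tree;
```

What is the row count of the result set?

6

Base: v=1, sm=1.
Iteration 1: 1 < 77 holds -> v = 1 * 2 + 4 = 6, sm = 1 + 6 = 7.
Iteration 2: 6 < 77 holds -> v = 6 * 2 + 4 = 16, sm = 7 + 16 = 23.
Iteration 3: 16 < 77 holds -> v = 16 * 2 + 4 = 36, sm = 23 + 36 = 59.
Iteration 4: 36 < 77 holds -> v = 36 * 2 + 4 = 76, sm = 59 + 76 = 135.
Iteration 5: 76 < 77 holds -> v = 76 * 2 + 4 = 156, sm = 135 + 156 = 291.
Iteration 6: 156 < 77 fails; recursion stops.
Total rows emitted: 6.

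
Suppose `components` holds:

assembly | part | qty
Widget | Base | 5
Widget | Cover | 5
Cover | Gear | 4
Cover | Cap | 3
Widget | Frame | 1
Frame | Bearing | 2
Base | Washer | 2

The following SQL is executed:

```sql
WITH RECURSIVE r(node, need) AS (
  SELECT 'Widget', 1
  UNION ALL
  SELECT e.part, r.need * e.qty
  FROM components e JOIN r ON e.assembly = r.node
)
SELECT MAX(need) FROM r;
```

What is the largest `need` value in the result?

20

Base: (Widget, need=1).
Iteration 1: components of {Widget} -> Base = 1*5 = 5, Cover = 1*5 = 5, Frame = 1*1 = 1.
Iteration 2: components of {Base,Cover,Frame} -> Bearing = 1*2 = 2, Cap = 5*3 = 15, Gear = 5*4 = 20, Washer = 5*2 = 10.
Iteration 3: no further components; recursion stops.
need values: 1, 5, 5, 1, 10, 20, 15, 2; the maximum is 20.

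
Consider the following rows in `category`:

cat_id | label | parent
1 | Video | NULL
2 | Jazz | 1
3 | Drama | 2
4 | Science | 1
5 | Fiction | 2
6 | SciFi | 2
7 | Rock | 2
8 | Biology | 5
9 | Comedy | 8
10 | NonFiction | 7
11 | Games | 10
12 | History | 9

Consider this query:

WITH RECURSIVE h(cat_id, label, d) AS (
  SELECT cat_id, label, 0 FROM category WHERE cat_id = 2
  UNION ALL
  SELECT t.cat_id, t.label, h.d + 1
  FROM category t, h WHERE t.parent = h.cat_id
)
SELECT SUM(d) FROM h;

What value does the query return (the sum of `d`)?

Base: cat_id=2 (Jazz) at d 0.
Iteration 1: rows with parent in {2} -> Drama (id 3, d 1), Fiction (id 5, d 1), SciFi (id 6, d 1), Rock (id 7, d 1).
Iteration 2: rows with parent in {3,5,6,7} -> Biology (id 8, d 2), NonFiction (id 10, d 2).
Iteration 3: rows with parent in {8,10} -> Comedy (id 9, d 3), Games (id 11, d 3).
Iteration 4: rows with parent in {9,11} -> History (id 12, d 4).
Iteration 5: no rows with parent in {12}; recursion stops.
SUM(d) = 0 + 1 + 1 + 1 + 1 + 2 + 2 + 3 + 3 + 4 = 18.

18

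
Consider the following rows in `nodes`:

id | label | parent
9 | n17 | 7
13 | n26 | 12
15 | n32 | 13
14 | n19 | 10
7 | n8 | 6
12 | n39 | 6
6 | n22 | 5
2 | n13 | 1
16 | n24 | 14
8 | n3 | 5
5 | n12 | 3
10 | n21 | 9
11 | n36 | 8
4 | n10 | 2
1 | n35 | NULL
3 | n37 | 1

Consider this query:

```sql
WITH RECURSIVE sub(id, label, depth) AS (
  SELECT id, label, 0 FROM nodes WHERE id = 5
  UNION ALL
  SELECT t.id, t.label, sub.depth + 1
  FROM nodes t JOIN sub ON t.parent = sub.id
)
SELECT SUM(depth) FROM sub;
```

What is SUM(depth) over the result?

33

Base: id=5 (n12) at depth 0.
Iteration 1: rows with parent in {5} -> n22 (id 6, depth 1), n3 (id 8, depth 1).
Iteration 2: rows with parent in {6,8} -> n8 (id 7, depth 2), n36 (id 11, depth 2), n39 (id 12, depth 2).
Iteration 3: rows with parent in {7,11,12} -> n17 (id 9, depth 3), n26 (id 13, depth 3).
Iteration 4: rows with parent in {9,13} -> n21 (id 10, depth 4), n32 (id 15, depth 4).
Iteration 5: rows with parent in {10,15} -> n19 (id 14, depth 5).
Iteration 6: rows with parent in {14} -> n24 (id 16, depth 6).
Iteration 7: no rows with parent in {16}; recursion stops.
SUM(depth) = 0 + 1 + 1 + 2 + 2 + 2 + 3 + 3 + 4 + 4 + 5 + 6 = 33.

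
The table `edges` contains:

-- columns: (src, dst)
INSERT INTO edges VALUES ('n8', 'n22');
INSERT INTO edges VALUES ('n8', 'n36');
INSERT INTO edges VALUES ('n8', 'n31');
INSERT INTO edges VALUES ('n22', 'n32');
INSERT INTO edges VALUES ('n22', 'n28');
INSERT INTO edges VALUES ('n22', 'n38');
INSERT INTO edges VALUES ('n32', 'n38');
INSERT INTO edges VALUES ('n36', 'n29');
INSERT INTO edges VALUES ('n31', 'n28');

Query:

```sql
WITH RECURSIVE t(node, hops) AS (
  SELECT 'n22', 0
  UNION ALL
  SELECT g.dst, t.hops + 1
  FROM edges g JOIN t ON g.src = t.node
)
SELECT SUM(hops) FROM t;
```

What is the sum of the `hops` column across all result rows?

Base: (n22, hops=0).
Iteration 1: edges from {n22} -> (n28, hops=1), (n32, hops=1), (n38, hops=1).
Iteration 2: edges from {n28,n32,n38} -> (n38, hops=2).
Iteration 3: no outgoing edges from {n38}; recursion stops.
SUM(hops) = 0 + 1 + 1 + 1 + 2 = 5.

5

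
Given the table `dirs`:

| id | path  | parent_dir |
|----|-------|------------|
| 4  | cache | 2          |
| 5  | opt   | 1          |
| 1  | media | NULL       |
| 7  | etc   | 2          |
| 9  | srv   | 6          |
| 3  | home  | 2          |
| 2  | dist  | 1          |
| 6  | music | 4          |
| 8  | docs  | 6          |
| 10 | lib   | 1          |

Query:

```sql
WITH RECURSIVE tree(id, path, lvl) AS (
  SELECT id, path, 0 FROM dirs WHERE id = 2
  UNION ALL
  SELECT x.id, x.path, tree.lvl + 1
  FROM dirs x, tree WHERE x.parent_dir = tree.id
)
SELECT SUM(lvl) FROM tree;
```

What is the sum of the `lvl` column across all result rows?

Base: id=2 (dist) at lvl 0.
Iteration 1: rows with parent_dir in {2} -> home (id 3, lvl 1), cache (id 4, lvl 1), etc (id 7, lvl 1).
Iteration 2: rows with parent_dir in {3,4,7} -> music (id 6, lvl 2).
Iteration 3: rows with parent_dir in {6} -> docs (id 8, lvl 3), srv (id 9, lvl 3).
Iteration 4: no rows with parent_dir in {8,9}; recursion stops.
SUM(lvl) = 0 + 1 + 1 + 1 + 2 + 3 + 3 = 11.

11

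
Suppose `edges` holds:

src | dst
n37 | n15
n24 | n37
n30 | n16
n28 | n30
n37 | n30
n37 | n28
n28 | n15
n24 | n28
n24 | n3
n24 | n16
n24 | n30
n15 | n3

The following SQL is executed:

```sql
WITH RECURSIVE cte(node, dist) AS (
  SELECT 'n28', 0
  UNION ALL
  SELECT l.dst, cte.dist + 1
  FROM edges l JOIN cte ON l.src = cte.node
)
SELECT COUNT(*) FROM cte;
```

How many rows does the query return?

Base: (n28, dist=0).
Iteration 1: edges from {n28} -> (n15, dist=1), (n30, dist=1).
Iteration 2: edges from {n15,n30} -> (n16, dist=2), (n3, dist=2).
Iteration 3: no outgoing edges from {n16,n3}; recursion stops.
Total rows emitted: 5.

5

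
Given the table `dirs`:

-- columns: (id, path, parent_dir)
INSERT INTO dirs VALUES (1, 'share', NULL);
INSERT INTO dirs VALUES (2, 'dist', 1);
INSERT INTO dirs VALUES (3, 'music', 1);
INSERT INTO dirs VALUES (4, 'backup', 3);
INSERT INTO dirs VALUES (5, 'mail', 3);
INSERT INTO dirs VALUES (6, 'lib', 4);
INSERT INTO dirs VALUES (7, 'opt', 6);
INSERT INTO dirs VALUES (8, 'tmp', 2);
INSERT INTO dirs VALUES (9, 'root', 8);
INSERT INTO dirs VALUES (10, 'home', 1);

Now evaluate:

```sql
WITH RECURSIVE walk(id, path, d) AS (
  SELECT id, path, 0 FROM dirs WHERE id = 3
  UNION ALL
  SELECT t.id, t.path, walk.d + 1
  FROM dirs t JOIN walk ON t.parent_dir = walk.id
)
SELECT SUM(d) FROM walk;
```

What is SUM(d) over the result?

7

Base: id=3 (music) at d 0.
Iteration 1: rows with parent_dir in {3} -> backup (id 4, d 1), mail (id 5, d 1).
Iteration 2: rows with parent_dir in {4,5} -> lib (id 6, d 2).
Iteration 3: rows with parent_dir in {6} -> opt (id 7, d 3).
Iteration 4: no rows with parent_dir in {7}; recursion stops.
SUM(d) = 0 + 1 + 1 + 2 + 3 = 7.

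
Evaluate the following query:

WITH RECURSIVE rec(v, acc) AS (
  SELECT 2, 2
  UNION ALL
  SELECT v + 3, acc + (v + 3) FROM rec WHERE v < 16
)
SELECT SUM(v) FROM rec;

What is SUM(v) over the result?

57

Base: v=2, acc=2.
Iteration 1: 2 < 16 holds -> v = 2 + 3 = 5, acc = 2 + 5 = 7.
Iteration 2: 5 < 16 holds -> v = 5 + 3 = 8, acc = 7 + 8 = 15.
Iteration 3: 8 < 16 holds -> v = 8 + 3 = 11, acc = 15 + 11 = 26.
Iteration 4: 11 < 16 holds -> v = 11 + 3 = 14, acc = 26 + 14 = 40.
Iteration 5: 14 < 16 holds -> v = 14 + 3 = 17, acc = 40 + 17 = 57.
Iteration 6: 17 < 16 fails; recursion stops.
SUM(v) = 2 + 5 + 8 + 11 + 14 + 17 = 57.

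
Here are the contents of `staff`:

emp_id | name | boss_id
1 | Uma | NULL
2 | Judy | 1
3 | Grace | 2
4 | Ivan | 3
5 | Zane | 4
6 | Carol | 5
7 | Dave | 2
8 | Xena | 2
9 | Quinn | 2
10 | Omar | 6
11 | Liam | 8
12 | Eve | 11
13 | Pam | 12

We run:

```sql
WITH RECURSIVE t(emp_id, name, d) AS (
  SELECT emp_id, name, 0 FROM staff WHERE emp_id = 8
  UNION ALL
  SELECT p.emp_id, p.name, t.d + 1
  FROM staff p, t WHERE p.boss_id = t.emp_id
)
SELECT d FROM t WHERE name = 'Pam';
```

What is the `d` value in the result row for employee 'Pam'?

3

Base: emp_id=8 (Xena) at d 0.
Iteration 1: rows with boss_id in {8} -> Liam (id 11, d 1).
Iteration 2: rows with boss_id in {11} -> Eve (id 12, d 2).
Iteration 3: rows with boss_id in {12} -> Pam (id 13, d 3).
Iteration 4: no rows with boss_id in {13}; recursion stops.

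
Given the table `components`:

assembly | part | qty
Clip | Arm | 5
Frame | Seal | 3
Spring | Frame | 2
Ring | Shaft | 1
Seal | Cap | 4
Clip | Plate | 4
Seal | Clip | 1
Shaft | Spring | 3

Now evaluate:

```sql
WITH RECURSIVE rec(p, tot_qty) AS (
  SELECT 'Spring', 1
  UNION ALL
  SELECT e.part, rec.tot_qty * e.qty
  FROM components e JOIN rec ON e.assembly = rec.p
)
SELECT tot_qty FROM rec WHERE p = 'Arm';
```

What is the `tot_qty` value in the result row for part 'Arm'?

30

Base: (Spring, tot_qty=1).
Iteration 1: components of {Spring} -> Frame = 1*2 = 2.
Iteration 2: components of {Frame} -> Seal = 2*3 = 6.
Iteration 3: components of {Seal} -> Cap = 6*4 = 24, Clip = 6*1 = 6.
Iteration 4: components of {Cap,Clip} -> Arm = 6*5 = 30, Plate = 6*4 = 24.
Iteration 5: no further components; recursion stops.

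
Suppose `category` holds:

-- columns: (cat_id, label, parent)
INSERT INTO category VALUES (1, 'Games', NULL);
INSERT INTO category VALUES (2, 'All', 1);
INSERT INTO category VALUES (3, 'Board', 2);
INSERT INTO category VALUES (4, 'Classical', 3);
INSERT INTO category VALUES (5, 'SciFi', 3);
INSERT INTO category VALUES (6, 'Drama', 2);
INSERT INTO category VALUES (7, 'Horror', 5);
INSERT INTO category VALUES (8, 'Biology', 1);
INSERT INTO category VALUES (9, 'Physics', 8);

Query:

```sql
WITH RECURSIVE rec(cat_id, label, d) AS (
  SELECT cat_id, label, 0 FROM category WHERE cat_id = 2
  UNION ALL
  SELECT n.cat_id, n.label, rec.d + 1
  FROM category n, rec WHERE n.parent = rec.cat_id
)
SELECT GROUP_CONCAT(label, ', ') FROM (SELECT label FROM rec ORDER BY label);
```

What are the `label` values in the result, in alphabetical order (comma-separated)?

All, Board, Classical, Drama, Horror, SciFi

Base: cat_id=2 (All) at d 0.
Iteration 1: rows with parent in {2} -> Board (id 3, d 1), Drama (id 6, d 1).
Iteration 2: rows with parent in {3,6} -> Classical (id 4, d 2), SciFi (id 5, d 2).
Iteration 3: rows with parent in {4,5} -> Horror (id 7, d 3).
Iteration 4: no rows with parent in {7}; recursion stops.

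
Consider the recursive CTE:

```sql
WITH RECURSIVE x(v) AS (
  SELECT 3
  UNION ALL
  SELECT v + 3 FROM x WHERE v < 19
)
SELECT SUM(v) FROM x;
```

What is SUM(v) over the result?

84

Base: v=3.
Iteration 1: 3 < 19 holds -> v = 3 + 3 = 6.
Iteration 2: 6 < 19 holds -> v = 6 + 3 = 9.
Iteration 3: 9 < 19 holds -> v = 9 + 3 = 12.
Iteration 4: 12 < 19 holds -> v = 12 + 3 = 15.
Iteration 5: 15 < 19 holds -> v = 15 + 3 = 18.
Iteration 6: 18 < 19 holds -> v = 18 + 3 = 21.
Iteration 7: 21 < 19 fails; recursion stops.
SUM(v) = 3 + 6 + 9 + 12 + 15 + 18 + 21 = 84.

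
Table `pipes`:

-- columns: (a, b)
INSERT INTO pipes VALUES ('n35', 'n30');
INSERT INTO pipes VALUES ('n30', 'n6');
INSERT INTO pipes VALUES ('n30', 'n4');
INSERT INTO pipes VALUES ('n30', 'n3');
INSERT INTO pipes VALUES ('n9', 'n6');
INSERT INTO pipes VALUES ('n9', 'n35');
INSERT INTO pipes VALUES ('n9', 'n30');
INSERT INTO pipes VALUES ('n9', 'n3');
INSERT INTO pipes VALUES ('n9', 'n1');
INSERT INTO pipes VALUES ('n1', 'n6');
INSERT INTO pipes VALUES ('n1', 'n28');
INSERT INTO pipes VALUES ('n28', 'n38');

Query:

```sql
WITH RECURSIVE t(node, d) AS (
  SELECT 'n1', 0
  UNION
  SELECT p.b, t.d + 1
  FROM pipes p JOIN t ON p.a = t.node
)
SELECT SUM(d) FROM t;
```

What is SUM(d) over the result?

4

Base: (n1, d=0).
Iteration 1: edges from {n1} -> (n28, d=1), (n6, d=1).
Iteration 2: edges from {n28,n6} -> (n38, d=2).
Iteration 3: no outgoing edges from {n38}; recursion stops.
SUM(d) = 0 + 1 + 1 + 2 = 4.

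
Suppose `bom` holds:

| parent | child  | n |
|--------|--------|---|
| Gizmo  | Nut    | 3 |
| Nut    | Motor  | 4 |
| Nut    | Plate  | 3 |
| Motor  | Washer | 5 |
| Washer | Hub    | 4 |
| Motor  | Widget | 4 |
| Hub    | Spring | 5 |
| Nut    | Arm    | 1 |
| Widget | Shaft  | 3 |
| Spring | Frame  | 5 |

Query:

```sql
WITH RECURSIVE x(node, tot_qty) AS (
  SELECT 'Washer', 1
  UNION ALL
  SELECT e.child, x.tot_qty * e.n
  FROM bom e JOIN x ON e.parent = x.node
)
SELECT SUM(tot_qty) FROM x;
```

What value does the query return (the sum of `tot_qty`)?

Base: (Washer, tot_qty=1).
Iteration 1: components of {Washer} -> Hub = 1*4 = 4.
Iteration 2: components of {Hub} -> Spring = 4*5 = 20.
Iteration 3: components of {Spring} -> Frame = 20*5 = 100.
Iteration 4: no further components; recursion stops.
SUM(tot_qty) = 1 + 4 + 20 + 100 = 125.

125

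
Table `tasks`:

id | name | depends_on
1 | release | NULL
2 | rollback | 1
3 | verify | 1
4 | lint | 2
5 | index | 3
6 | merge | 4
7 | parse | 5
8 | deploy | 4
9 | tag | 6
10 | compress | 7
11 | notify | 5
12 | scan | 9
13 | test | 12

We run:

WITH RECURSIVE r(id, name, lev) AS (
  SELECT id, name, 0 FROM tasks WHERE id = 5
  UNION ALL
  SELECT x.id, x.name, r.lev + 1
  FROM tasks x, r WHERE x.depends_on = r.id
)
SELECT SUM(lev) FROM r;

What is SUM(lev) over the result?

4

Base: id=5 (index) at lev 0.
Iteration 1: rows with depends_on in {5} -> parse (id 7, lev 1), notify (id 11, lev 1).
Iteration 2: rows with depends_on in {7,11} -> compress (id 10, lev 2).
Iteration 3: no rows with depends_on in {10}; recursion stops.
SUM(lev) = 0 + 1 + 1 + 2 = 4.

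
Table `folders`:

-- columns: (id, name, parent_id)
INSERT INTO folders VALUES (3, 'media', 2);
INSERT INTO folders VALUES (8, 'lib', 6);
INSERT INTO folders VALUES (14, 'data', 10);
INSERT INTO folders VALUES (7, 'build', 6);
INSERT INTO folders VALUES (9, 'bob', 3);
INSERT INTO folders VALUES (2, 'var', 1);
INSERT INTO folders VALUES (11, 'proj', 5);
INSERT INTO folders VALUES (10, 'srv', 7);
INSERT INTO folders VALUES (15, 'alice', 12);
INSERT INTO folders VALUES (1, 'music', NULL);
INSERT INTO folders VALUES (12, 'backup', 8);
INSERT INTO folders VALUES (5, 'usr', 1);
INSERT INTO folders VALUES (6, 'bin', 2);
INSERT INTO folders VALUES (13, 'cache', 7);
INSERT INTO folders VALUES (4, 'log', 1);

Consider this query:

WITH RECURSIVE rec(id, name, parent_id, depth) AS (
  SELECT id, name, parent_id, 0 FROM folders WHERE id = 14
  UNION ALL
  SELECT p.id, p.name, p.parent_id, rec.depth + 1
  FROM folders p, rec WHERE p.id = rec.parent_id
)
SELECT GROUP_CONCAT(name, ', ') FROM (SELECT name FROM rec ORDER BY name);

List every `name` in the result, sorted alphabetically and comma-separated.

Base: id=14 (data), parent_id=10, depth 0.
Iteration 1: join on id=10 -> srv (id 10, parent_id=7, depth 1).
Iteration 2: join on id=7 -> build (id 7, parent_id=6, depth 2).
Iteration 3: join on id=6 -> bin (id 6, parent_id=2, depth 3).
Iteration 4: join on id=2 -> var (id 2, parent_id=1, depth 4).
Iteration 5: join on id=1 -> music (id 1, parent_id=NULL, depth 5).
Iteration 6: parent_id is NULL; no match; recursion stops.

bin, build, data, music, srv, var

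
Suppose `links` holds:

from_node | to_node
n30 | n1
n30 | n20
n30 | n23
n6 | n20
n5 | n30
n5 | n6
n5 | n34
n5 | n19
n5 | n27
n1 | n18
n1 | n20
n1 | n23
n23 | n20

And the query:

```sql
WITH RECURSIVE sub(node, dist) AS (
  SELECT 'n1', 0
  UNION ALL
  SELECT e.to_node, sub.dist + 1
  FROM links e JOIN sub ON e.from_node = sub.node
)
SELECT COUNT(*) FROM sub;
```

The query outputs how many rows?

Base: (n1, dist=0).
Iteration 1: edges from {n1} -> (n18, dist=1), (n20, dist=1), (n23, dist=1).
Iteration 2: edges from {n18,n20,n23} -> (n20, dist=2).
Iteration 3: no outgoing edges from {n20}; recursion stops.
Total rows emitted: 5.

5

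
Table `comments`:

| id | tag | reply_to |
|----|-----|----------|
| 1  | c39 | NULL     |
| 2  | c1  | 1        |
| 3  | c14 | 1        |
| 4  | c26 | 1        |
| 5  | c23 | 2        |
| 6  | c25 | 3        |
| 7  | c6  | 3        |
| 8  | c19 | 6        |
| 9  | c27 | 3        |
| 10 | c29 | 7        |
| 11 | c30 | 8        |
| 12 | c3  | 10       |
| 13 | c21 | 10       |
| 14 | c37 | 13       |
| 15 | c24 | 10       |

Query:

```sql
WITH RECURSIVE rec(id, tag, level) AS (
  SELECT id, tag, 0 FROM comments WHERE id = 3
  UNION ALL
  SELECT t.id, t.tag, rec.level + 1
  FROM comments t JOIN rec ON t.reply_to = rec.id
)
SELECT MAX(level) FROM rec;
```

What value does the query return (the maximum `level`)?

4

Base: id=3 (c14) at level 0.
Iteration 1: rows with reply_to in {3} -> c25 (id 6, level 1), c6 (id 7, level 1), c27 (id 9, level 1).
Iteration 2: rows with reply_to in {6,7,9} -> c19 (id 8, level 2), c29 (id 10, level 2).
Iteration 3: rows with reply_to in {8,10} -> c30 (id 11, level 3), c3 (id 12, level 3), c21 (id 13, level 3), c24 (id 15, level 3).
Iteration 4: rows with reply_to in {11,12,13,15} -> c37 (id 14, level 4).
Iteration 5: no rows with reply_to in {14}; recursion stops.
level values: 0, 1, 1, 1, 2, 2, 3, 3, 3, 3, 4; the maximum is 4.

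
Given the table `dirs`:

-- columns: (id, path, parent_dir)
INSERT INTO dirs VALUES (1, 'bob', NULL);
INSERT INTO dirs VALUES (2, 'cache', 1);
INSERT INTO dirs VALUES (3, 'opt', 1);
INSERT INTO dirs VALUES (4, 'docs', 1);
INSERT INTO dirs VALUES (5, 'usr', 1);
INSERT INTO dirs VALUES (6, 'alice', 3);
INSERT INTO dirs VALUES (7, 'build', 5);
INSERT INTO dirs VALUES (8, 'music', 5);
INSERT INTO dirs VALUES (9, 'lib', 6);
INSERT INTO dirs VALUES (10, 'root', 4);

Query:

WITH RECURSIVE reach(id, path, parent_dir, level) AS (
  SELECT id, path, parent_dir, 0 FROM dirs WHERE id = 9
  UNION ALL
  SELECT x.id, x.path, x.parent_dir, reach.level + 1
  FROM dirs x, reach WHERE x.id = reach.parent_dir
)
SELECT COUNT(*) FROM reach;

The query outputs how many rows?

4

Base: id=9 (lib), parent_dir=6, level 0.
Iteration 1: join on id=6 -> alice (id 6, parent_dir=3, level 1).
Iteration 2: join on id=3 -> opt (id 3, parent_dir=1, level 2).
Iteration 3: join on id=1 -> bob (id 1, parent_dir=NULL, level 3).
Iteration 4: parent_dir is NULL; no match; recursion stops.
Total rows emitted: 4.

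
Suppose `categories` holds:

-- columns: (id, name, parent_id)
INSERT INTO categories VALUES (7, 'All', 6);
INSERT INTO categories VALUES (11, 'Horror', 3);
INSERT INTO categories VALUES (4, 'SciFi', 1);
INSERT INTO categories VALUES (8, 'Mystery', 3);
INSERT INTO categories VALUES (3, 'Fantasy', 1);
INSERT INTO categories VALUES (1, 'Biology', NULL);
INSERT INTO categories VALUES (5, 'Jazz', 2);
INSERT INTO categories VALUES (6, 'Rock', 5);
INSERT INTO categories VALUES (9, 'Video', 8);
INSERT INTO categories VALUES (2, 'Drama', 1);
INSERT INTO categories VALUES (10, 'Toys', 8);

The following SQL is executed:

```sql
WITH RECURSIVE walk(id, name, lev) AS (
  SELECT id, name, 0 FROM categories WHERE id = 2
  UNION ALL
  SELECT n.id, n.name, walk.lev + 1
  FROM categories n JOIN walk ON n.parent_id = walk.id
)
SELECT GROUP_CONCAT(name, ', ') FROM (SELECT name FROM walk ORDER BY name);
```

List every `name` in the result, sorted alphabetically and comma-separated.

Base: id=2 (Drama) at lev 0.
Iteration 1: rows with parent_id in {2} -> Jazz (id 5, lev 1).
Iteration 2: rows with parent_id in {5} -> Rock (id 6, lev 2).
Iteration 3: rows with parent_id in {6} -> All (id 7, lev 3).
Iteration 4: no rows with parent_id in {7}; recursion stops.

All, Drama, Jazz, Rock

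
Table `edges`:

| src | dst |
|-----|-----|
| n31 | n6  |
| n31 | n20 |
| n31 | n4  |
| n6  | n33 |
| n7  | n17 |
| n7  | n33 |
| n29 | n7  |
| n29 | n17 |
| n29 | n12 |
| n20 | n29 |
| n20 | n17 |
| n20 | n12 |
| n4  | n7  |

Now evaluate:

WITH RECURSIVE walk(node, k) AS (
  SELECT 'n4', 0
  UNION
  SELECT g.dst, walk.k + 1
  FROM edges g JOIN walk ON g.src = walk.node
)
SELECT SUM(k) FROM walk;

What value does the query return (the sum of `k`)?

5

Base: (n4, k=0).
Iteration 1: edges from {n4} -> (n7, k=1).
Iteration 2: edges from {n7} -> (n17, k=2), (n33, k=2).
Iteration 3: no outgoing edges from {n17,n33}; recursion stops.
SUM(k) = 0 + 1 + 2 + 2 = 5.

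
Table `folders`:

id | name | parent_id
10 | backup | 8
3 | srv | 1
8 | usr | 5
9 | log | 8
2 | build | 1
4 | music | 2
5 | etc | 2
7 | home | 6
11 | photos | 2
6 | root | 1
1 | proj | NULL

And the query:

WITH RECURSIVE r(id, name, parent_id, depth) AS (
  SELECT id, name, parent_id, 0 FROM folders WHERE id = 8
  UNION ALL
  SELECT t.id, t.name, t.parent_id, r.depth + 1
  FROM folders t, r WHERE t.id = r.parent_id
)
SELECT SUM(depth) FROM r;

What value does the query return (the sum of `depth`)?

6

Base: id=8 (usr), parent_id=5, depth 0.
Iteration 1: join on id=5 -> etc (id 5, parent_id=2, depth 1).
Iteration 2: join on id=2 -> build (id 2, parent_id=1, depth 2).
Iteration 3: join on id=1 -> proj (id 1, parent_id=NULL, depth 3).
Iteration 4: parent_id is NULL; no match; recursion stops.
SUM(depth) = 0 + 1 + 2 + 3 = 6.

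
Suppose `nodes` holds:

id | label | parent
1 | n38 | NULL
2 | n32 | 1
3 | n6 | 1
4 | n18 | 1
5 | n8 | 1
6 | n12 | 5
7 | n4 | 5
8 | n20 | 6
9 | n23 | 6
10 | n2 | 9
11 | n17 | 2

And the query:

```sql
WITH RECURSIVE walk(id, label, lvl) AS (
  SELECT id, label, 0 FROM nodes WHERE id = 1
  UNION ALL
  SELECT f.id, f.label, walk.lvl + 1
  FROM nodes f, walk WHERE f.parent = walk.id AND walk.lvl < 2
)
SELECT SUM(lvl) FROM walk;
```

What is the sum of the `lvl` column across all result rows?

Base: id=1 (n38) at lvl 0.
Iteration 1: rows with parent in {1} -> n32 (id 2, lvl 1), n6 (id 3, lvl 1), n18 (id 4, lvl 1), n8 (id 5, lvl 1).
Iteration 2: rows with parent in {2,3,4,5} -> n12 (id 6, lvl 2), n4 (id 7, lvl 2), n17 (id 11, lvl 2).
Iteration 3: lvl < 2 fails for all current rows; recursion stops.
SUM(lvl) = 0 + 1 + 1 + 1 + 1 + 2 + 2 + 2 = 10.

10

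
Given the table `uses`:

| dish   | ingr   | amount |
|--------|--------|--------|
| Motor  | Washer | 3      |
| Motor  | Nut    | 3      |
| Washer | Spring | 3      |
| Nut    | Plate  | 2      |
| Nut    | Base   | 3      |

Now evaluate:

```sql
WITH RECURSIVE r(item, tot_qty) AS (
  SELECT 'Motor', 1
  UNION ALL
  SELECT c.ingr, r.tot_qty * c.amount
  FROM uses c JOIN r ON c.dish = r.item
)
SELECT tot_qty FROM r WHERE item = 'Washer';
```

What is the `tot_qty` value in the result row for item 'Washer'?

Base: (Motor, tot_qty=1).
Iteration 1: components of {Motor} -> Nut = 1*3 = 3, Washer = 1*3 = 3.
Iteration 2: components of {Nut,Washer} -> Base = 3*3 = 9, Plate = 3*2 = 6, Spring = 3*3 = 9.
Iteration 3: no further components; recursion stops.

3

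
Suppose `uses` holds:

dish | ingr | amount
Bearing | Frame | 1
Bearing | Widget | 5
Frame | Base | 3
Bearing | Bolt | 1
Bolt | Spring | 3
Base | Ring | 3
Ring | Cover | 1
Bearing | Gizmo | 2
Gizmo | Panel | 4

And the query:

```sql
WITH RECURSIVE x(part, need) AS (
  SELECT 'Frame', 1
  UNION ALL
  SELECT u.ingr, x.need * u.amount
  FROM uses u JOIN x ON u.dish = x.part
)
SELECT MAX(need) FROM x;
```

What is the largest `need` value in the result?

Base: (Frame, need=1).
Iteration 1: components of {Frame} -> Base = 1*3 = 3.
Iteration 2: components of {Base} -> Ring = 3*3 = 9.
Iteration 3: components of {Ring} -> Cover = 9*1 = 9.
Iteration 4: no further components; recursion stops.
need values: 1, 3, 9, 9; the maximum is 9.

9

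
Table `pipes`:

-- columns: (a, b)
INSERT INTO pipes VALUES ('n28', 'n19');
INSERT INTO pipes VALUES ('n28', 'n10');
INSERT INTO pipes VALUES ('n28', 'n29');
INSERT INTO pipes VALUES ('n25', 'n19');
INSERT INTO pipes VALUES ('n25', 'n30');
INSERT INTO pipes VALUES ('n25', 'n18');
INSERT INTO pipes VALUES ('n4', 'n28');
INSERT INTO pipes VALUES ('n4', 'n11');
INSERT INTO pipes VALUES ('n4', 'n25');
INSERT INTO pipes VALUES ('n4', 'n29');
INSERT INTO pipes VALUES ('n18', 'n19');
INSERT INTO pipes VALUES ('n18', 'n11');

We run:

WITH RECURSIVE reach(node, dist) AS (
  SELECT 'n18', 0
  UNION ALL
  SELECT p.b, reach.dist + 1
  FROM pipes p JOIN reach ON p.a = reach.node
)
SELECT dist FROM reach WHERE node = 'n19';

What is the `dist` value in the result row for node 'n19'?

Base: (n18, dist=0).
Iteration 1: edges from {n18} -> (n11, dist=1), (n19, dist=1).
Iteration 2: no outgoing edges from {n11,n19}; recursion stops.

1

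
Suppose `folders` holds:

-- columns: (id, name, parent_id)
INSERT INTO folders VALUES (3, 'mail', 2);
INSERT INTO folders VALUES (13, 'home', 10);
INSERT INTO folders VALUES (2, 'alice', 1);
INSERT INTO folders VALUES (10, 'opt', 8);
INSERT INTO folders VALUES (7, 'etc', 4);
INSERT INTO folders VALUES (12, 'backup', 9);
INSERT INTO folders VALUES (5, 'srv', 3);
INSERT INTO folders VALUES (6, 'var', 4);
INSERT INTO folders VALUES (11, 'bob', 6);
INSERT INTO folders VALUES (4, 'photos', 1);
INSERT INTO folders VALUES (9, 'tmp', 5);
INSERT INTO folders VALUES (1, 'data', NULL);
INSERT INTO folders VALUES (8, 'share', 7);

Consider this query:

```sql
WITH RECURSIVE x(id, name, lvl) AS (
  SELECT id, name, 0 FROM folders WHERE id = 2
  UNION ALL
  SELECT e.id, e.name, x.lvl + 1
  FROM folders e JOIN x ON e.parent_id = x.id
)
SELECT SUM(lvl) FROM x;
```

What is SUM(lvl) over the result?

10

Base: id=2 (alice) at lvl 0.
Iteration 1: rows with parent_id in {2} -> mail (id 3, lvl 1).
Iteration 2: rows with parent_id in {3} -> srv (id 5, lvl 2).
Iteration 3: rows with parent_id in {5} -> tmp (id 9, lvl 3).
Iteration 4: rows with parent_id in {9} -> backup (id 12, lvl 4).
Iteration 5: no rows with parent_id in {12}; recursion stops.
SUM(lvl) = 0 + 1 + 2 + 3 + 4 = 10.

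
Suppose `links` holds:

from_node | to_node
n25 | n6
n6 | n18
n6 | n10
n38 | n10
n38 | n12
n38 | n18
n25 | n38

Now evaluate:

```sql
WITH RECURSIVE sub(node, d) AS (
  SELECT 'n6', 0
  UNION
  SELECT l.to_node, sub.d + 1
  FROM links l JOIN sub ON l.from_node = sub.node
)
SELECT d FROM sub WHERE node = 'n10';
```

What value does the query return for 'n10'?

1

Base: (n6, d=0).
Iteration 1: edges from {n6} -> (n10, d=1), (n18, d=1).
Iteration 2: no outgoing edges from {n10,n18}; recursion stops.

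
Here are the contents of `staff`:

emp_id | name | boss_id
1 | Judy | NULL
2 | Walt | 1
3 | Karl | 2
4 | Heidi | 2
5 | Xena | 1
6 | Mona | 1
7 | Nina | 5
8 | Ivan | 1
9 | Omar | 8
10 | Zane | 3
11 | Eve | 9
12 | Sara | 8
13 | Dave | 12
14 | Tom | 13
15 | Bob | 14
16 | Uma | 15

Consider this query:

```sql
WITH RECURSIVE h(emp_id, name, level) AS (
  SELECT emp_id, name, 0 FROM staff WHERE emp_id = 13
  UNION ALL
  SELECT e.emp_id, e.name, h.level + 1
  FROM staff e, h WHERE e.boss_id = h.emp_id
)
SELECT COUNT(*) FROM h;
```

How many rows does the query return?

Base: emp_id=13 (Dave) at level 0.
Iteration 1: rows with boss_id in {13} -> Tom (id 14, level 1).
Iteration 2: rows with boss_id in {14} -> Bob (id 15, level 2).
Iteration 3: rows with boss_id in {15} -> Uma (id 16, level 3).
Iteration 4: no rows with boss_id in {16}; recursion stops.
Total rows emitted: 4.

4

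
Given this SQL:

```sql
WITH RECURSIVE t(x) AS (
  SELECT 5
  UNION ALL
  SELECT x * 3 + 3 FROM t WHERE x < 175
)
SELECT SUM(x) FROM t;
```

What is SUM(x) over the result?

Base: x=5.
Iteration 1: 5 < 175 holds -> x = 5 * 3 + 3 = 18.
Iteration 2: 18 < 175 holds -> x = 18 * 3 + 3 = 57.
Iteration 3: 57 < 175 holds -> x = 57 * 3 + 3 = 174.
Iteration 4: 174 < 175 holds -> x = 174 * 3 + 3 = 525.
Iteration 5: 525 < 175 fails; recursion stops.
SUM(x) = 5 + 18 + 57 + 174 + 525 = 779.

779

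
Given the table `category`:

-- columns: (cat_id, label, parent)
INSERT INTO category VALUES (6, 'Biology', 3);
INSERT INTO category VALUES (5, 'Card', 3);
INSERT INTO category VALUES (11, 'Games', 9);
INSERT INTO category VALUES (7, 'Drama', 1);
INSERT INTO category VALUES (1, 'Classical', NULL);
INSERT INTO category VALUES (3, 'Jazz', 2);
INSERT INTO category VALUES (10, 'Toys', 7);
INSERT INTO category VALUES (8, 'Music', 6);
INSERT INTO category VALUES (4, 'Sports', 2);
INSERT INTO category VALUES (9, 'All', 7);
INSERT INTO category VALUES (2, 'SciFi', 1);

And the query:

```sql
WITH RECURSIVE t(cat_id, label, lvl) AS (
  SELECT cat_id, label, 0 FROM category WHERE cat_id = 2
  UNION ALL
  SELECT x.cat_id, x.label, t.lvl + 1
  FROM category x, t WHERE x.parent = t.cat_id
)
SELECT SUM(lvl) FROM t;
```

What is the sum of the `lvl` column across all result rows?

9

Base: cat_id=2 (SciFi) at lvl 0.
Iteration 1: rows with parent in {2} -> Jazz (id 3, lvl 1), Sports (id 4, lvl 1).
Iteration 2: rows with parent in {3,4} -> Card (id 5, lvl 2), Biology (id 6, lvl 2).
Iteration 3: rows with parent in {5,6} -> Music (id 8, lvl 3).
Iteration 4: no rows with parent in {8}; recursion stops.
SUM(lvl) = 0 + 1 + 1 + 2 + 2 + 3 = 9.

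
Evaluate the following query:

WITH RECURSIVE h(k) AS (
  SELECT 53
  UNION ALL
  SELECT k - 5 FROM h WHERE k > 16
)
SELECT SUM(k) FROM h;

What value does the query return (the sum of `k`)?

Base: k=53.
Iteration 1: 53 > 16 holds -> k = 53 - 5 = 48.
Iteration 2: 48 > 16 holds -> k = 48 - 5 = 43.
Iteration 3: 43 > 16 holds -> k = 43 - 5 = 38.
Iteration 4: 38 > 16 holds -> k = 38 - 5 = 33.
Iteration 5: 33 > 16 holds -> k = 33 - 5 = 28.
Iteration 6: 28 > 16 holds -> k = 28 - 5 = 23.
Iteration 7: 23 > 16 holds -> k = 23 - 5 = 18.
Iteration 8: 18 > 16 holds -> k = 18 - 5 = 13.
Iteration 9: 13 > 16 fails; recursion stops.
SUM(k) = 53 + 48 + 43 + 38 + 33 + 28 + 23 + 18 + 13 = 297.

297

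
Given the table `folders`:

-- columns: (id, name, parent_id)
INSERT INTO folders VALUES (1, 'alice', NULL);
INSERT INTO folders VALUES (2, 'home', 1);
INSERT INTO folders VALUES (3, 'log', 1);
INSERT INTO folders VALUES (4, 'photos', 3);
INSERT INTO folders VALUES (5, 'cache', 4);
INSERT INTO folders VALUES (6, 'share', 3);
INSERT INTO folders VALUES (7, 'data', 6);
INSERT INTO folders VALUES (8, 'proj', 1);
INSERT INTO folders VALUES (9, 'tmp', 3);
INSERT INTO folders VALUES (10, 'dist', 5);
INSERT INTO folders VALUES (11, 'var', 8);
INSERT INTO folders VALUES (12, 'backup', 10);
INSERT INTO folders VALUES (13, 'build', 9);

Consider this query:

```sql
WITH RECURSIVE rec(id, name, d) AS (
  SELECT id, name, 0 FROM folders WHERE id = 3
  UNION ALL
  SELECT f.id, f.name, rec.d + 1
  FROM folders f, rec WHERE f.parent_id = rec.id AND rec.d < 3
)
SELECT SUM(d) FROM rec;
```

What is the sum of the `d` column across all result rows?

Base: id=3 (log) at d 0.
Iteration 1: rows with parent_id in {3} -> photos (id 4, d 1), share (id 6, d 1), tmp (id 9, d 1).
Iteration 2: rows with parent_id in {4,6,9} -> cache (id 5, d 2), data (id 7, d 2), build (id 13, d 2).
Iteration 3: rows with parent_id in {5,7,13} -> dist (id 10, d 3).
Iteration 4: d < 3 fails for all current rows; recursion stops.
SUM(d) = 0 + 1 + 1 + 1 + 2 + 2 + 2 + 3 = 12.

12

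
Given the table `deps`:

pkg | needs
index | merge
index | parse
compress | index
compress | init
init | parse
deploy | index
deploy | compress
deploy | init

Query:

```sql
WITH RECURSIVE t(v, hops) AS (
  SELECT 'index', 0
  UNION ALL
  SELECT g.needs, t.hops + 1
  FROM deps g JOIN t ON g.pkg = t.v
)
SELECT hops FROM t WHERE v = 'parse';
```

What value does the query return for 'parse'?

1

Base: (index, hops=0).
Iteration 1: edges from {index} -> (merge, hops=1), (parse, hops=1).
Iteration 2: no outgoing edges from {merge,parse}; recursion stops.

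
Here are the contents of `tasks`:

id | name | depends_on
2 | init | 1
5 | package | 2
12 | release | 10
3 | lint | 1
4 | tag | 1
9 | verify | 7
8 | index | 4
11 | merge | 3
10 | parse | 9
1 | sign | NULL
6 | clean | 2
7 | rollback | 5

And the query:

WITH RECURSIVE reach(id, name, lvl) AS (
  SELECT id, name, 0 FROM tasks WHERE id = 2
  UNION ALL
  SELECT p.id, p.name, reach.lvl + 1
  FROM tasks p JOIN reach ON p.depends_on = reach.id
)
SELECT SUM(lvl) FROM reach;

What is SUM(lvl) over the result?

Base: id=2 (init) at lvl 0.
Iteration 1: rows with depends_on in {2} -> package (id 5, lvl 1), clean (id 6, lvl 1).
Iteration 2: rows with depends_on in {5,6} -> rollback (id 7, lvl 2).
Iteration 3: rows with depends_on in {7} -> verify (id 9, lvl 3).
Iteration 4: rows with depends_on in {9} -> parse (id 10, lvl 4).
Iteration 5: rows with depends_on in {10} -> release (id 12, lvl 5).
Iteration 6: no rows with depends_on in {12}; recursion stops.
SUM(lvl) = 0 + 1 + 1 + 2 + 3 + 4 + 5 = 16.

16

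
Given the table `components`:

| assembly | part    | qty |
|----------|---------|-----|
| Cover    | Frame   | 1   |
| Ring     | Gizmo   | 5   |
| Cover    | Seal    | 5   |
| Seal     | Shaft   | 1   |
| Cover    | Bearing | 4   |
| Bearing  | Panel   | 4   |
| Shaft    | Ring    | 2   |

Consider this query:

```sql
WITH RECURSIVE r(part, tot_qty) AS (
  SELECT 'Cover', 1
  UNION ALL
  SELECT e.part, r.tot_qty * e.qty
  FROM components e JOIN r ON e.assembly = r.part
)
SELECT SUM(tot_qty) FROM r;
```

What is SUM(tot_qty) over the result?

92

Base: (Cover, tot_qty=1).
Iteration 1: components of {Cover} -> Bearing = 1*4 = 4, Frame = 1*1 = 1, Seal = 1*5 = 5.
Iteration 2: components of {Bearing,Frame,Seal} -> Panel = 4*4 = 16, Shaft = 5*1 = 5.
Iteration 3: components of {Panel,Shaft} -> Ring = 5*2 = 10.
Iteration 4: components of {Ring} -> Gizmo = 10*5 = 50.
Iteration 5: no further components; recursion stops.
SUM(tot_qty) = 1 + 5 + 4 + 1 + 5 + 16 + 10 + 50 = 92.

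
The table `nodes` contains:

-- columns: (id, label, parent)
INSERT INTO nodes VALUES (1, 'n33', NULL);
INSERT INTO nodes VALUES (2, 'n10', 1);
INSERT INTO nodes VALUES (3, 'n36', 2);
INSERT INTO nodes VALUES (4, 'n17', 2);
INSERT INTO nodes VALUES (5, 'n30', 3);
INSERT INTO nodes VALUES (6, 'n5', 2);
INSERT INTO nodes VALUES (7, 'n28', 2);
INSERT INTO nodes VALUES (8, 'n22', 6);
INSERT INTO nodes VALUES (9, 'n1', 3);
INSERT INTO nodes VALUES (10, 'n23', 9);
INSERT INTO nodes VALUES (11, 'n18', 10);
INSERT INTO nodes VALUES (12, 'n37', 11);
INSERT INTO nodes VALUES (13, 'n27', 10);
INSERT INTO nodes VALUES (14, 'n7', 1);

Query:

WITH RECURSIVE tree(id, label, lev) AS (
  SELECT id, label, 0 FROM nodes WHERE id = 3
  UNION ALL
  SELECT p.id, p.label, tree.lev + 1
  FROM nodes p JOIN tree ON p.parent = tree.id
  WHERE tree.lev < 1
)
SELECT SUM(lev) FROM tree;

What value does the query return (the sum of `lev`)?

2

Base: id=3 (n36) at lev 0.
Iteration 1: rows with parent in {3} -> n30 (id 5, lev 1), n1 (id 9, lev 1).
Iteration 2: lev < 1 fails for all current rows; recursion stops.
SUM(lev) = 0 + 1 + 1 = 2.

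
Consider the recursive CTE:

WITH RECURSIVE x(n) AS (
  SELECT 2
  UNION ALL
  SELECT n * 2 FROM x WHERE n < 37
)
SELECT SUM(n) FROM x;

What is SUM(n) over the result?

Base: n=2.
Iteration 1: 2 < 37 holds -> n = 2 * 2 = 4.
Iteration 2: 4 < 37 holds -> n = 4 * 2 = 8.
Iteration 3: 8 < 37 holds -> n = 8 * 2 = 16.
Iteration 4: 16 < 37 holds -> n = 16 * 2 = 32.
Iteration 5: 32 < 37 holds -> n = 32 * 2 = 64.
Iteration 6: 64 < 37 fails; recursion stops.
SUM(n) = 2 + 4 + 8 + 16 + 32 + 64 = 126.

126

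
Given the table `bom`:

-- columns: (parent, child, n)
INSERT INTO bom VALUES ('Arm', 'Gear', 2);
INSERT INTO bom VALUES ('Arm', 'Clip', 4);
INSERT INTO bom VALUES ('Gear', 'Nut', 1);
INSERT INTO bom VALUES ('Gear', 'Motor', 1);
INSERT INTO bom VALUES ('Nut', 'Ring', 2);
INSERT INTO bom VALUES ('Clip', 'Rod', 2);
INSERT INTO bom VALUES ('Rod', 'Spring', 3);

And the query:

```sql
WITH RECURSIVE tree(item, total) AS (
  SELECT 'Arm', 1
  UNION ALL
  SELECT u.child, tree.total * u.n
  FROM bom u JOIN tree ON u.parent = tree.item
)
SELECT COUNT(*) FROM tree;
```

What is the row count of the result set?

Base: (Arm, total=1).
Iteration 1: components of {Arm} -> Clip = 1*4 = 4, Gear = 1*2 = 2.
Iteration 2: components of {Clip,Gear} -> Motor = 2*1 = 2, Nut = 2*1 = 2, Rod = 4*2 = 8.
Iteration 3: components of {Motor,Nut,Rod} -> Ring = 2*2 = 4, Spring = 8*3 = 24.
Iteration 4: no further components; recursion stops.
Total rows emitted: 8.

8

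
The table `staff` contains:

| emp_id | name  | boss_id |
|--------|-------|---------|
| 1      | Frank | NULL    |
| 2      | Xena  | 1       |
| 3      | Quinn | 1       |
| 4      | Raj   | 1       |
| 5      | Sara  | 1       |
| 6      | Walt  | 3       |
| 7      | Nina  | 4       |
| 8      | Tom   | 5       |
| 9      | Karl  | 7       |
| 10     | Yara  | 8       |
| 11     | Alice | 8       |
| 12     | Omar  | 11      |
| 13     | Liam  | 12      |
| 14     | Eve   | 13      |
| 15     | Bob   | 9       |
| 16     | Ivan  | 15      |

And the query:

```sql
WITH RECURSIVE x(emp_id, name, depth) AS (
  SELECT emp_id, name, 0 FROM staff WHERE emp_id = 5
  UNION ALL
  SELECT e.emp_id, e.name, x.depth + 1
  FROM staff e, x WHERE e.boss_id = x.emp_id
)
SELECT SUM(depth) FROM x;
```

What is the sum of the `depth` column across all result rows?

Base: emp_id=5 (Sara) at depth 0.
Iteration 1: rows with boss_id in {5} -> Tom (id 8, depth 1).
Iteration 2: rows with boss_id in {8} -> Yara (id 10, depth 2), Alice (id 11, depth 2).
Iteration 3: rows with boss_id in {10,11} -> Omar (id 12, depth 3).
Iteration 4: rows with boss_id in {12} -> Liam (id 13, depth 4).
Iteration 5: rows with boss_id in {13} -> Eve (id 14, depth 5).
Iteration 6: no rows with boss_id in {14}; recursion stops.
SUM(depth) = 0 + 1 + 2 + 2 + 3 + 4 + 5 = 17.

17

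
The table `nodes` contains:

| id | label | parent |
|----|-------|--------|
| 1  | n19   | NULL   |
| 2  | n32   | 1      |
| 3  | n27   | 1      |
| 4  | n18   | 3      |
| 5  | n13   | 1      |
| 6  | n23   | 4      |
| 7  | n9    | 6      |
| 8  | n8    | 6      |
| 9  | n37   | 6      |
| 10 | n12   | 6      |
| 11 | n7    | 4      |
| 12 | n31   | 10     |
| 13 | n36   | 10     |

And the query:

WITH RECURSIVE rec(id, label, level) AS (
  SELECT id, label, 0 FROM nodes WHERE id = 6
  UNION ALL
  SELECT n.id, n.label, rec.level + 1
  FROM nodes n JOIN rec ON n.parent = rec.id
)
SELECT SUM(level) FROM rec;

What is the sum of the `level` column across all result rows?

Base: id=6 (n23) at level 0.
Iteration 1: rows with parent in {6} -> n9 (id 7, level 1), n8 (id 8, level 1), n37 (id 9, level 1), n12 (id 10, level 1).
Iteration 2: rows with parent in {7,8,9,10} -> n31 (id 12, level 2), n36 (id 13, level 2).
Iteration 3: no rows with parent in {12,13}; recursion stops.
SUM(level) = 0 + 1 + 1 + 1 + 1 + 2 + 2 = 8.

8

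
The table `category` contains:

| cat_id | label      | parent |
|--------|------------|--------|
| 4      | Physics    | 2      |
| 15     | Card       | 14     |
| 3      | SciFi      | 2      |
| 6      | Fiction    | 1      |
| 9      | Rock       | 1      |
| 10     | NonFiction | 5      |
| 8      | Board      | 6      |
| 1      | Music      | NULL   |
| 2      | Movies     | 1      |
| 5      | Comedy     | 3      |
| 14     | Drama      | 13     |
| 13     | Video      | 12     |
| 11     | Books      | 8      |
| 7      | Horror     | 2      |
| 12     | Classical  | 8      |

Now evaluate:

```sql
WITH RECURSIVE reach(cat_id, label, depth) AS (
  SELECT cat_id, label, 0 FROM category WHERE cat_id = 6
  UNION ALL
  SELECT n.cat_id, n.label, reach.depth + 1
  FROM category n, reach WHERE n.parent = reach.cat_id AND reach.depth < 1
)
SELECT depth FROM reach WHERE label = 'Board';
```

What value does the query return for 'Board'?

1

Base: cat_id=6 (Fiction) at depth 0.
Iteration 1: rows with parent in {6} -> Board (id 8, depth 1).
Iteration 2: depth < 1 fails for all current rows; recursion stops.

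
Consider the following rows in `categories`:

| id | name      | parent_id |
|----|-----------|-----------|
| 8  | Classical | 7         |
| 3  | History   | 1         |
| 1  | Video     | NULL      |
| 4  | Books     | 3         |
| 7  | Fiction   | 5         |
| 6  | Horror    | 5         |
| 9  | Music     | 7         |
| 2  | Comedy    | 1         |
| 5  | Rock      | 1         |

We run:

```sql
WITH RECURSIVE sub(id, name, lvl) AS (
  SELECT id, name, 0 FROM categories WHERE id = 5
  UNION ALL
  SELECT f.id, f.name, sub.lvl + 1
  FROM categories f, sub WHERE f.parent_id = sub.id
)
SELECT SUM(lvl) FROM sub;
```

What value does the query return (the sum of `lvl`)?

Base: id=5 (Rock) at lvl 0.
Iteration 1: rows with parent_id in {5} -> Horror (id 6, lvl 1), Fiction (id 7, lvl 1).
Iteration 2: rows with parent_id in {6,7} -> Classical (id 8, lvl 2), Music (id 9, lvl 2).
Iteration 3: no rows with parent_id in {8,9}; recursion stops.
SUM(lvl) = 0 + 1 + 1 + 2 + 2 = 6.

6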